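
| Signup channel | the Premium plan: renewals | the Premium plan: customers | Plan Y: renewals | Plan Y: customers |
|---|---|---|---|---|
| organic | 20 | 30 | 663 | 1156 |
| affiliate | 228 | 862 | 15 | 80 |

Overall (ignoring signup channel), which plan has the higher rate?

Plan Y

Organic: the Premium plan 20/30 = 66.7%, Plan Y 663/1156 = 57.4% → the Premium plan
Affiliate: the Premium plan 228/862 = 26.5%, Plan Y 15/80 = 18.8% → the Premium plan
Overall: the Premium plan 248/892 = 27.8%, Plan Y 678/1236 = 54.9% → Plan Y
(The Premium plan wins every signup group but Plan Y wins overall — the Premium plan's customers skew toward the low-rate affiliate group.)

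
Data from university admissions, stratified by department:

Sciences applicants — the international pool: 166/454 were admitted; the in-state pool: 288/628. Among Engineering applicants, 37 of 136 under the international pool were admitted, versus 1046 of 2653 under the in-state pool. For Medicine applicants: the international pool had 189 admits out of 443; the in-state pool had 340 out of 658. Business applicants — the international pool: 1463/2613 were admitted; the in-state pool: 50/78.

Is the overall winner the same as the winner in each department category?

Sciences: the international pool 166/454 = 36.6%, the in-state pool 288/628 = 45.9% → the in-state pool
Engineering: the international pool 37/136 = 27.2%, the in-state pool 1046/2653 = 39.4% → the in-state pool
Medicine: the international pool 189/443 = 42.7%, the in-state pool 340/658 = 51.7% → the in-state pool
Business: the international pool 1463/2613 = 56.0%, the in-state pool 50/78 = 64.1% → the in-state pool
Overall: the international pool 1855/3646 = 50.9%, the in-state pool 1724/4017 = 42.9% → the international pool
The in-state pool wins each department group but the international pool wins overall — the comparison reverses. The in-state pool's applicants skew toward Engineering, which has a lower base rate.

No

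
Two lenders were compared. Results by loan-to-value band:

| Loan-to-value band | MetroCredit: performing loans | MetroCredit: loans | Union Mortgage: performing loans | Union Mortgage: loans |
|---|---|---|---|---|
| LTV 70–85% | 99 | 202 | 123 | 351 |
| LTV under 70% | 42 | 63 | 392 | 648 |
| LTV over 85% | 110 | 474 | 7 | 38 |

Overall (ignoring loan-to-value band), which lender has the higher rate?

LTV 70–85%: MetroCredit 99/202 = 49.0%, Union Mortgage 123/351 = 35.0% → MetroCredit
LTV under 70%: MetroCredit 42/63 = 66.7%, Union Mortgage 392/648 = 60.5% → MetroCredit
LTV over 85%: MetroCredit 110/474 = 23.2%, Union Mortgage 7/38 = 18.4% → MetroCredit
Overall: MetroCredit 251/739 = 34.0%, Union Mortgage 522/1037 = 50.3% → Union Mortgage
(MetroCredit wins every loan-to-value group but Union Mortgage wins overall — MetroCredit's loans skew toward the low-rate LTV over 85% group.)

Union Mortgage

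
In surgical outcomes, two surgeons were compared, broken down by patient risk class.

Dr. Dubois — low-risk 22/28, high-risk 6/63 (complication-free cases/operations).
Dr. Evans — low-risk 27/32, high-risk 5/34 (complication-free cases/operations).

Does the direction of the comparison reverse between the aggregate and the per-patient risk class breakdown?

No

Low-risk: Dr. Dubois 22/28 = 78.6%, Dr. Evans 27/32 = 84.4% → Dr. Evans
High-risk: Dr. Dubois 6/63 = 9.5%, Dr. Evans 5/34 = 14.7% → Dr. Evans
Overall: Dr. Dubois 28/91 = 30.8%, Dr. Evans 32/66 = 48.5% → Dr. Evans
Dr. Evans wins overall and in every patient risk group — no reversal.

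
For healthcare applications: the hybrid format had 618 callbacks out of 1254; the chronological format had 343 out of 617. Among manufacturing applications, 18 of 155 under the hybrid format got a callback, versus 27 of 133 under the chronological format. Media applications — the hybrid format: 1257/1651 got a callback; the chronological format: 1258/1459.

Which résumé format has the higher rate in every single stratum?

the chronological format

Healthcare: the hybrid format 618/1254 = 49.3%, the chronological format 343/617 = 55.6% → the chronological format
Manufacturing: the hybrid format 18/155 = 11.6%, the chronological format 27/133 = 20.3% → the chronological format
Media: the hybrid format 1257/1651 = 76.1%, the chronological format 1258/1459 = 86.2% → the chronological format
The chronological format has the higher rate in all 3 groups.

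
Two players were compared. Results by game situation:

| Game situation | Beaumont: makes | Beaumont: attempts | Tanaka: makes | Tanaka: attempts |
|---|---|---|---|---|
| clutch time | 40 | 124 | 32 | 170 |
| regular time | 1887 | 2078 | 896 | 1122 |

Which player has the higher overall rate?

Beaumont

Clutch time: Beaumont 40/124 = 32.3%, Tanaka 32/170 = 18.8% → Beaumont
Regular time: Beaumont 1887/2078 = 90.8%, Tanaka 896/1122 = 79.9% → Beaumont
Overall: Beaumont 1927/2202 = 87.5%, Tanaka 928/1292 = 71.8% → Beaumont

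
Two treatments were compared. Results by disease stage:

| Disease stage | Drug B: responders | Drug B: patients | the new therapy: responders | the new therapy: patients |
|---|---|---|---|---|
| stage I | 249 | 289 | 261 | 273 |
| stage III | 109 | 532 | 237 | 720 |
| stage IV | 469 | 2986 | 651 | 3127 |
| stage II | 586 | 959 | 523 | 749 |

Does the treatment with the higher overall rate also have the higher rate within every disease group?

Yes

Stage I: Drug B 249/289 = 86.2%, the new therapy 261/273 = 95.6% → the new therapy
Stage III: Drug B 109/532 = 20.5%, the new therapy 237/720 = 32.9% → the new therapy
Stage IV: Drug B 469/2986 = 15.7%, the new therapy 651/3127 = 20.8% → the new therapy
Stage II: Drug B 586/959 = 61.1%, the new therapy 523/749 = 69.8% → the new therapy
Overall: Drug B 1413/4766 = 29.6%, the new therapy 1672/4869 = 34.3% → the new therapy
The new therapy wins overall and in every disease group — no reversal.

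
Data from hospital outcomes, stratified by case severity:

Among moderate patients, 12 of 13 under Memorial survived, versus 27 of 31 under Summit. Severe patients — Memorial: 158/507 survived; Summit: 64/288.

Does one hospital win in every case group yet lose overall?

No

Moderate: Memorial 12/13 = 92.3%, Summit 27/31 = 87.1% → Memorial
Severe: Memorial 158/507 = 31.2%, Summit 64/288 = 22.2% → Memorial
Overall: Memorial 170/520 = 32.7%, Summit 91/319 = 28.5% → Memorial
Memorial wins overall and in every case group — no reversal.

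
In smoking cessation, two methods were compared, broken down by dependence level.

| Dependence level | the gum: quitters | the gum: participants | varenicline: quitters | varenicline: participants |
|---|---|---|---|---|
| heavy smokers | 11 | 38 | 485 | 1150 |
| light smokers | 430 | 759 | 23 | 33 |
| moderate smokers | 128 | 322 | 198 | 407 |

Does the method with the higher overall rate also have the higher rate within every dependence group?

Heavy smokers: the gum 11/38 = 28.9%, varenicline 485/1150 = 42.2% → varenicline
Light smokers: the gum 430/759 = 56.7%, varenicline 23/33 = 69.7% → varenicline
Moderate smokers: the gum 128/322 = 39.8%, varenicline 198/407 = 48.6% → varenicline
Overall: the gum 569/1119 = 50.8%, varenicline 706/1590 = 44.4% → the gum
Varenicline wins each dependence group but the gum wins overall — the comparison reverses. Varenicline's participants skew toward heavy smokers, which has a lower base rate.

No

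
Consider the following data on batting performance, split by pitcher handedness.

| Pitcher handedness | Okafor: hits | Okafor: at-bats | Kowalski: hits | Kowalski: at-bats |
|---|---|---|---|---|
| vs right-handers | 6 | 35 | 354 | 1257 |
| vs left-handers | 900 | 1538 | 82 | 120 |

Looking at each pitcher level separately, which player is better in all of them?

Kowalski

Vs right-handers: Okafor 6/35 = 17.1%, Kowalski 354/1257 = 28.2% → Kowalski
Vs left-handers: Okafor 900/1538 = 58.5%, Kowalski 82/120 = 68.3% → Kowalski
Kowalski has the higher rate in both groups.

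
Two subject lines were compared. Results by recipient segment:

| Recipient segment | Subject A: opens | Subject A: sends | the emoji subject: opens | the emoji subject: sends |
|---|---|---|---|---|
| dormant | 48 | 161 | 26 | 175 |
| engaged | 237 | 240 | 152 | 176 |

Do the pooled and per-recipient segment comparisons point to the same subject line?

Yes

Dormant: Subject A 48/161 = 29.8%, the emoji subject 26/175 = 14.9% → Subject A
Engaged: Subject A 237/240 = 98.8%, the emoji subject 152/176 = 86.4% → Subject A
Overall: Subject A 285/401 = 71.1%, the emoji subject 178/351 = 50.7% → Subject A
Subject A wins overall and in every recipient group — no reversal.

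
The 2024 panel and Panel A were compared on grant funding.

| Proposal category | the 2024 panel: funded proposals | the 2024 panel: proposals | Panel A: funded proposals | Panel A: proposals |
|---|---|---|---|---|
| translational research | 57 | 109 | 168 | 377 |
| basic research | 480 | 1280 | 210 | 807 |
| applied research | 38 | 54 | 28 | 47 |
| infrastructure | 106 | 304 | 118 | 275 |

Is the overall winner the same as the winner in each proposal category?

Translational research: the 2024 panel 57/109 = 52.3%, Panel A 168/377 = 44.6% → the 2024 panel
Basic research: the 2024 panel 480/1280 = 37.5%, Panel A 210/807 = 26.0% → the 2024 panel
Applied research: the 2024 panel 38/54 = 70.4%, Panel A 28/47 = 59.6% → the 2024 panel
Infrastructure: the 2024 panel 106/304 = 34.9%, Panel A 118/275 = 42.9% → Panel A
Overall: the 2024 panel 681/1747 = 39.0%, Panel A 524/1506 = 34.8% → the 2024 panel
Neither sweeps: the 2024 panel wins 3 of 4 groups, Panel A wins 1. The 2024 panel wins overall but not every group — no Simpson reversal.

No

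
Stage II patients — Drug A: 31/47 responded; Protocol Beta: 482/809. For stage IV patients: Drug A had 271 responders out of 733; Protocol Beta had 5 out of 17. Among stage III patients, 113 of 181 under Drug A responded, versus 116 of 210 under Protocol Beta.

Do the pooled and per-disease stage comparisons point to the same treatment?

No

Stage II: Drug A 31/47 = 66.0%, Protocol Beta 482/809 = 59.6% → Drug A
Stage IV: Drug A 271/733 = 37.0%, Protocol Beta 5/17 = 29.4% → Drug A
Stage III: Drug A 113/181 = 62.4%, Protocol Beta 116/210 = 55.2% → Drug A
Overall: Drug A 415/961 = 43.2%, Protocol Beta 603/1036 = 58.2% → Protocol Beta
Drug A wins each disease group but Protocol Beta wins overall — the comparison reverses. Drug A's patients skew toward stage IV, which has a lower base rate.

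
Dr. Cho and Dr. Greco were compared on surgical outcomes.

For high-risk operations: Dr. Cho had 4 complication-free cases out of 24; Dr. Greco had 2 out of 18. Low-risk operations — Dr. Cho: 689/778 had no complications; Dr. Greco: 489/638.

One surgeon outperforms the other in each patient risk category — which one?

Dr. Cho

High-risk: Dr. Cho 4/24 = 16.7%, Dr. Greco 2/18 = 11.1% → Dr. Cho
Low-risk: Dr. Cho 689/778 = 88.6%, Dr. Greco 489/638 = 76.6% → Dr. Cho
Dr. Cho has the higher rate in both groups.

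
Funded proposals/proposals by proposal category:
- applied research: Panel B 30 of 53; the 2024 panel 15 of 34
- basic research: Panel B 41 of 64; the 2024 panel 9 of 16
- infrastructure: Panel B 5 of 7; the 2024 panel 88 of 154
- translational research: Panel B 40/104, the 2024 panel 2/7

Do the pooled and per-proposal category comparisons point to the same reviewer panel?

No

Applied research: Panel B 30/53 = 56.6%, the 2024 panel 15/34 = 44.1% → Panel B
Basic research: Panel B 41/64 = 64.1%, the 2024 panel 9/16 = 56.2% → Panel B
Infrastructure: Panel B 5/7 = 71.4%, the 2024 panel 88/154 = 57.1% → Panel B
Translational research: Panel B 40/104 = 38.5%, the 2024 panel 2/7 = 28.6% → Panel B
Overall: Panel B 116/228 = 50.9%, the 2024 panel 114/211 = 54.0% → the 2024 panel
Panel B wins each proposal group but the 2024 panel wins overall — the comparison reverses. Panel B's proposals skew toward translational research, which has a lower base rate.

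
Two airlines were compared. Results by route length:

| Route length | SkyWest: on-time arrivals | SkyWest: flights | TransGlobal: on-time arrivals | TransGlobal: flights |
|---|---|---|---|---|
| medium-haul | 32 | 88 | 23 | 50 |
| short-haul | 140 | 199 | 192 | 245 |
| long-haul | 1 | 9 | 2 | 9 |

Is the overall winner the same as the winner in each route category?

Medium-haul: SkyWest 32/88 = 36.4%, TransGlobal 23/50 = 46.0% → TransGlobal
Short-haul: SkyWest 140/199 = 70.4%, TransGlobal 192/245 = 78.4% → TransGlobal
Long-haul: SkyWest 1/9 = 11.1%, TransGlobal 2/9 = 22.2% → TransGlobal
Overall: SkyWest 173/296 = 58.4%, TransGlobal 217/304 = 71.4% → TransGlobal
TransGlobal wins overall and in every route group — no reversal.

Yes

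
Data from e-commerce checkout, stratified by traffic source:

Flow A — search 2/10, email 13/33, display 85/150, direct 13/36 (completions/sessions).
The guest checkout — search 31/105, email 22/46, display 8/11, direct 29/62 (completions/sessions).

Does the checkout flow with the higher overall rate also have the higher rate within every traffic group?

Search: Flow A 2/10 = 20.0%, the guest checkout 31/105 = 29.5% → the guest checkout
Email: Flow A 13/33 = 39.4%, the guest checkout 22/46 = 47.8% → the guest checkout
Display: Flow A 85/150 = 56.7%, the guest checkout 8/11 = 72.7% → the guest checkout
Direct: Flow A 13/36 = 36.1%, the guest checkout 29/62 = 46.8% → the guest checkout
Overall: Flow A 113/229 = 49.3%, the guest checkout 90/224 = 40.2% → Flow A
The guest checkout wins each traffic group but Flow A wins overall — the comparison reverses. The guest checkout's sessions skew toward search, which has a lower base rate.

No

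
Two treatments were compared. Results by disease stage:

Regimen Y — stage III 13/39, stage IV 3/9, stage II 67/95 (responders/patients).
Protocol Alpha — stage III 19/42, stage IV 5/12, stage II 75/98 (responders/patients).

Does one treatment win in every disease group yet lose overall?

No

Stage III: Regimen Y 13/39 = 33.3%, Protocol Alpha 19/42 = 45.2% → Protocol Alpha
Stage IV: Regimen Y 3/9 = 33.3%, Protocol Alpha 5/12 = 41.7% → Protocol Alpha
Stage II: Regimen Y 67/95 = 70.5%, Protocol Alpha 75/98 = 76.5% → Protocol Alpha
Overall: Regimen Y 83/143 = 58.0%, Protocol Alpha 99/152 = 65.1% → Protocol Alpha
Protocol Alpha wins overall and in every disease group — no reversal.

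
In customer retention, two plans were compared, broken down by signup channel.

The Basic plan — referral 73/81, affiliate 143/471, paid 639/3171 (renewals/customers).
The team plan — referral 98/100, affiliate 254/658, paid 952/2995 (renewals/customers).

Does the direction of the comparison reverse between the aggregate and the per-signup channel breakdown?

No

Referral: the Basic plan 73/81 = 90.1%, the team plan 98/100 = 98.0% → the team plan
Affiliate: the Basic plan 143/471 = 30.4%, the team plan 254/658 = 38.6% → the team plan
Paid: the Basic plan 639/3171 = 20.2%, the team plan 952/2995 = 31.8% → the team plan
Overall: the Basic plan 855/3723 = 23.0%, the team plan 1304/3753 = 34.7% → the team plan
The team plan wins overall and in every signup group — no reversal.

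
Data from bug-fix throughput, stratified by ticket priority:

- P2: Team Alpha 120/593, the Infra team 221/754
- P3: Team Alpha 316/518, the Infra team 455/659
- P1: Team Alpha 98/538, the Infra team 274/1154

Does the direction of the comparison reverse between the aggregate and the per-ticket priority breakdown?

No

P2: Team Alpha 120/593 = 20.2%, the Infra team 221/754 = 29.3% → the Infra team
P3: Team Alpha 316/518 = 61.0%, the Infra team 455/659 = 69.0% → the Infra team
P1: Team Alpha 98/538 = 18.2%, the Infra team 274/1154 = 23.7% → the Infra team
Overall: Team Alpha 534/1649 = 32.4%, the Infra team 950/2567 = 37.0% → the Infra team
The Infra team wins overall and in every ticket group — no reversal.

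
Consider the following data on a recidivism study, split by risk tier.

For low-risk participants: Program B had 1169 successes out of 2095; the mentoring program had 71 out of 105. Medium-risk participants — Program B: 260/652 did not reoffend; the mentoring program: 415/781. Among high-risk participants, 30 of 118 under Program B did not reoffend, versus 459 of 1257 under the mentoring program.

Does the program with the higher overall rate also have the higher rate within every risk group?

No

Low-risk: Program B 1169/2095 = 55.8%, the mentoring program 71/105 = 67.6% → the mentoring program
Medium-risk: Program B 260/652 = 39.9%, the mentoring program 415/781 = 53.1% → the mentoring program
High-risk: Program B 30/118 = 25.4%, the mentoring program 459/1257 = 36.5% → the mentoring program
Overall: Program B 1459/2865 = 50.9%, the mentoring program 945/2143 = 44.1% → Program B
The mentoring program wins each risk group but Program B wins overall — the comparison reverses. The mentoring program's participants skew toward high-risk, which has a lower base rate.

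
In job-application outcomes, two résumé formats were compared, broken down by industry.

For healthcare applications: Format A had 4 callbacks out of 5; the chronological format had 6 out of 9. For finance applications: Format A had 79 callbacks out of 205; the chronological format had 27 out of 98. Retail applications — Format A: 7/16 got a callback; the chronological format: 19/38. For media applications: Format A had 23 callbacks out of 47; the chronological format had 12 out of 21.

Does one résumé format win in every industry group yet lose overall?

No

Healthcare: Format A 4/5 = 80.0%, the chronological format 6/9 = 66.7% → Format A
Finance: Format A 79/205 = 38.5%, the chronological format 27/98 = 27.6% → Format A
Retail: Format A 7/16 = 43.8%, the chronological format 19/38 = 50.0% → the chronological format
Media: Format A 23/47 = 48.9%, the chronological format 12/21 = 57.1% → the chronological format
Overall: Format A 113/273 = 41.4%, the chronological format 64/166 = 38.6% → Format A
Neither sweeps: Format A wins 2 of 4 groups, the chronological format wins 2. Format A wins overall but not every group — no Simpson reversal.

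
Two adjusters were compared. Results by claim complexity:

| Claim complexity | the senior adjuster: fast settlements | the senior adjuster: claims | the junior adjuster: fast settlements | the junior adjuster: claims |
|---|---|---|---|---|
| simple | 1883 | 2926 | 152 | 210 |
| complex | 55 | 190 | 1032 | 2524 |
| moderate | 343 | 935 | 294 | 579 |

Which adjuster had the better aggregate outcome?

Simple: the senior adjuster 1883/2926 = 64.4%, the junior adjuster 152/210 = 72.4% → the junior adjuster
Complex: the senior adjuster 55/190 = 28.9%, the junior adjuster 1032/2524 = 40.9% → the junior adjuster
Moderate: the senior adjuster 343/935 = 36.7%, the junior adjuster 294/579 = 50.8% → the junior adjuster
Overall: the senior adjuster 2281/4051 = 56.3%, the junior adjuster 1478/3313 = 44.6% → the senior adjuster
(The junior adjuster wins every claim group but the senior adjuster wins overall — the junior adjuster's claims skew toward the low-rate complex group.)

the senior adjuster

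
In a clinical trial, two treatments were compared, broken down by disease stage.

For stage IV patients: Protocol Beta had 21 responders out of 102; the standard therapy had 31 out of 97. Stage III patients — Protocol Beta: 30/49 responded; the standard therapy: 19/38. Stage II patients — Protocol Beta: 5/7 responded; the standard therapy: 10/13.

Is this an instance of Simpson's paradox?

Stage IV: Protocol Beta 21/102 = 20.6%, the standard therapy 31/97 = 32.0% → the standard therapy
Stage III: Protocol Beta 30/49 = 61.2%, the standard therapy 19/38 = 50.0% → Protocol Beta
Stage II: Protocol Beta 5/7 = 71.4%, the standard therapy 10/13 = 76.9% → the standard therapy
Overall: Protocol Beta 56/158 = 35.4%, the standard therapy 60/148 = 40.5% → the standard therapy
Neither sweeps: Protocol Beta wins 1 of 3 groups, the standard therapy wins 2. The standard therapy wins overall but not every group — no Simpson reversal.

No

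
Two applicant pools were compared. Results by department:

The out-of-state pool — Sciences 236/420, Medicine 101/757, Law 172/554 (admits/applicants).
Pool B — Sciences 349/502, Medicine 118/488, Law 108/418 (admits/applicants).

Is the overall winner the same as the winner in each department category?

Sciences: the out-of-state pool 236/420 = 56.2%, Pool B 349/502 = 69.5% → Pool B
Medicine: the out-of-state pool 101/757 = 13.3%, Pool B 118/488 = 24.2% → Pool B
Law: the out-of-state pool 172/554 = 31.0%, Pool B 108/418 = 25.8% → the out-of-state pool
Overall: the out-of-state pool 509/1731 = 29.4%, Pool B 575/1408 = 40.8% → Pool B
Neither sweeps: the out-of-state pool wins 1 of 3 groups, Pool B wins 2. Pool B wins overall but not every group — no Simpson reversal.

No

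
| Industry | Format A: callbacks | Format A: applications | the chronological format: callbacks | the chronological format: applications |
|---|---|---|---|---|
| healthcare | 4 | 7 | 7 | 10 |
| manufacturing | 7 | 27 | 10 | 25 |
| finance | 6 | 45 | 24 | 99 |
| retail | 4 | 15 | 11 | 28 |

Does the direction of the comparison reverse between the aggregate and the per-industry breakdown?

No

Healthcare: Format A 4/7 = 57.1%, the chronological format 7/10 = 70.0% → the chronological format
Manufacturing: Format A 7/27 = 25.9%, the chronological format 10/25 = 40.0% → the chronological format
Finance: Format A 6/45 = 13.3%, the chronological format 24/99 = 24.2% → the chronological format
Retail: Format A 4/15 = 26.7%, the chronological format 11/28 = 39.3% → the chronological format
Overall: Format A 21/94 = 22.3%, the chronological format 52/162 = 32.1% → the chronological format
The chronological format wins overall and in every industry group — no reversal.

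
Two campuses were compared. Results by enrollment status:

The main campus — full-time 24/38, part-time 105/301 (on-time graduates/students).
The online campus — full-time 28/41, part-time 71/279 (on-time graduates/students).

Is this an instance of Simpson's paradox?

Full-time: the main campus 24/38 = 63.2%, the online campus 28/41 = 68.3% → the online campus
Part-time: the main campus 105/301 = 34.9%, the online campus 71/279 = 25.4% → the main campus
Overall: the main campus 129/339 = 38.1%, the online campus 99/320 = 30.9% → the main campus
Neither sweeps: the main campus wins 1 of 2 groups, the online campus wins 1. The main campus wins overall but not every group — no Simpson reversal.

No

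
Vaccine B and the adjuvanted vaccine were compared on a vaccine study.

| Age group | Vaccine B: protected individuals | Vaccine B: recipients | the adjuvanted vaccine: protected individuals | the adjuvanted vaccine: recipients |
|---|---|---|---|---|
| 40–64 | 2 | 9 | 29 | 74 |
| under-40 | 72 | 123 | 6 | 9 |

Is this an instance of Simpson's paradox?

Yes

40–64: Vaccine B 2/9 = 22.2%, the adjuvanted vaccine 29/74 = 39.2% → the adjuvanted vaccine
Under-40: Vaccine B 72/123 = 58.5%, the adjuvanted vaccine 6/9 = 66.7% → the adjuvanted vaccine
Overall: Vaccine B 74/132 = 56.1%, the adjuvanted vaccine 35/83 = 42.2% → Vaccine B
The adjuvanted vaccine wins each age group but Vaccine B wins overall — the comparison reverses. The adjuvanted vaccine's recipients skew toward 40–64, which has a lower base rate.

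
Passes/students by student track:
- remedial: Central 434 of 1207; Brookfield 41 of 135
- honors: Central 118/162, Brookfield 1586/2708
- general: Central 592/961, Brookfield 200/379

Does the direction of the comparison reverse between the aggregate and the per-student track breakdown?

Remedial: Central 434/1207 = 36.0%, Brookfield 41/135 = 30.4% → Central
Honors: Central 118/162 = 72.8%, Brookfield 1586/2708 = 58.6% → Central
General: Central 592/961 = 61.6%, Brookfield 200/379 = 52.8% → Central
Overall: Central 1144/2330 = 49.1%, Brookfield 1827/3222 = 56.7% → Brookfield
Central wins each student group but Brookfield wins overall — the comparison reverses. Central's students skew toward remedial, which has a lower base rate.

Yes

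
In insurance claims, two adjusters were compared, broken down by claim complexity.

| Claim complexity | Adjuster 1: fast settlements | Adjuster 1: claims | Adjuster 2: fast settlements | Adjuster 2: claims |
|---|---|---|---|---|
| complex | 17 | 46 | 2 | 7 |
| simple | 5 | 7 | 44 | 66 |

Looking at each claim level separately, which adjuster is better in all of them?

Complex: Adjuster 1 17/46 = 37.0%, Adjuster 2 2/7 = 28.6% → Adjuster 1
Simple: Adjuster 1 5/7 = 71.4%, Adjuster 2 44/66 = 66.7% → Adjuster 1
Adjuster 1 has the higher rate in both groups.

Adjuster 1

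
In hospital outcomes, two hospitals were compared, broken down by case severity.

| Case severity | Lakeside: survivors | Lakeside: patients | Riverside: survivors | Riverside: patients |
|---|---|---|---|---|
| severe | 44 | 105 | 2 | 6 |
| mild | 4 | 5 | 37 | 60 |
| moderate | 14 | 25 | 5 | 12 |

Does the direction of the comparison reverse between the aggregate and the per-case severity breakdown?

Yes

Severe: Lakeside 44/105 = 41.9%, Riverside 2/6 = 33.3% → Lakeside
Mild: Lakeside 4/5 = 80.0%, Riverside 37/60 = 61.7% → Lakeside
Moderate: Lakeside 14/25 = 56.0%, Riverside 5/12 = 41.7% → Lakeside
Overall: Lakeside 62/135 = 45.9%, Riverside 44/78 = 56.4% → Riverside
Lakeside wins each case group but Riverside wins overall — the comparison reverses. Lakeside's patients skew toward severe, which has a lower base rate.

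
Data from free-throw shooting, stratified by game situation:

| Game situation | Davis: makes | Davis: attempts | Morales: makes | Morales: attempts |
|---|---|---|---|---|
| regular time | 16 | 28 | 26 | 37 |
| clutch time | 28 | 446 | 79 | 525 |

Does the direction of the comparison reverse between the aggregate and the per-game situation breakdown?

No

Regular time: Davis 16/28 = 57.1%, Morales 26/37 = 70.3% → Morales
Clutch time: Davis 28/446 = 6.3%, Morales 79/525 = 15.0% → Morales
Overall: Davis 44/474 = 9.3%, Morales 105/562 = 18.7% → Morales
Morales wins overall and in every game group — no reversal.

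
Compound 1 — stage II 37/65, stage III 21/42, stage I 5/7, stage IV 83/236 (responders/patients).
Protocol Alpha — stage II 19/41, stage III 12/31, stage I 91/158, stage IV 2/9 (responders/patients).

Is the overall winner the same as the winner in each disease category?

No

Stage II: Compound 1 37/65 = 56.9%, Protocol Alpha 19/41 = 46.3% → Compound 1
Stage III: Compound 1 21/42 = 50.0%, Protocol Alpha 12/31 = 38.7% → Compound 1
Stage I: Compound 1 5/7 = 71.4%, Protocol Alpha 91/158 = 57.6% → Compound 1
Stage IV: Compound 1 83/236 = 35.2%, Protocol Alpha 2/9 = 22.2% → Compound 1
Overall: Compound 1 146/350 = 41.7%, Protocol Alpha 124/239 = 51.9% → Protocol Alpha
Compound 1 wins each disease group but Protocol Alpha wins overall — the comparison reverses. Compound 1's patients skew toward stage IV, which has a lower base rate.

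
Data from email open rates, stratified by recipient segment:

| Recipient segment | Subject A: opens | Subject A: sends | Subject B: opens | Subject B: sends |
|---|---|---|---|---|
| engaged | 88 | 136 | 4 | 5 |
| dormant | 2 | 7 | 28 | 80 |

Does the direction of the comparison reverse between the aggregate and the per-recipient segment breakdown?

Yes

Engaged: Subject A 88/136 = 64.7%, Subject B 4/5 = 80.0% → Subject B
Dormant: Subject A 2/7 = 28.6%, Subject B 28/80 = 35.0% → Subject B
Overall: Subject A 90/143 = 62.9%, Subject B 32/85 = 37.6% → Subject A
Subject B wins each recipient group but Subject A wins overall — the comparison reverses. Subject B's sends skew toward dormant, which has a lower base rate.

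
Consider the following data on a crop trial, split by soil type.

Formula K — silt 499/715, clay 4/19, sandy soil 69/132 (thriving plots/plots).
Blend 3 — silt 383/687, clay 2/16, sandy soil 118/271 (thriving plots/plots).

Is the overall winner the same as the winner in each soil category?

Yes

Silt: Formula K 499/715 = 69.8%, Blend 3 383/687 = 55.7% → Formula K
Clay: Formula K 4/19 = 21.1%, Blend 3 2/16 = 12.5% → Formula K
Sandy soil: Formula K 69/132 = 52.3%, Blend 3 118/271 = 43.5% → Formula K
Overall: Formula K 572/866 = 66.1%, Blend 3 503/974 = 51.6% → Formula K
Formula K wins overall and in every soil group — no reversal.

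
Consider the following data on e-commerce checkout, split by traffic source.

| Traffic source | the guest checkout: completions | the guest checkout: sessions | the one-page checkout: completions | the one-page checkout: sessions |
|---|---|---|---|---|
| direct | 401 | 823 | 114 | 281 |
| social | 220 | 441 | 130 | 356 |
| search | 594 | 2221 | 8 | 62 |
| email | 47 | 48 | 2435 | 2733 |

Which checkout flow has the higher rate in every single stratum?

the guest checkout

Direct: the guest checkout 401/823 = 48.7%, the one-page checkout 114/281 = 40.6% → the guest checkout
Social: the guest checkout 220/441 = 49.9%, the one-page checkout 130/356 = 36.5% → the guest checkout
Search: the guest checkout 594/2221 = 26.7%, the one-page checkout 8/62 = 12.9% → the guest checkout
Email: the guest checkout 47/48 = 97.9%, the one-page checkout 2435/2733 = 89.1% → the guest checkout
The guest checkout has the higher rate in all 4 groups.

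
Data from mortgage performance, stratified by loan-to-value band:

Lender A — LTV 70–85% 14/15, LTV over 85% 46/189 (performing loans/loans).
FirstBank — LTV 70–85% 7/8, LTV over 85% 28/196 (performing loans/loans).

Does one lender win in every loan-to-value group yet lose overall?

No

LTV 70–85%: Lender A 14/15 = 93.3%, FirstBank 7/8 = 87.5% → Lender A
LTV over 85%: Lender A 46/189 = 24.3%, FirstBank 28/196 = 14.3% → Lender A
Overall: Lender A 60/204 = 29.4%, FirstBank 35/204 = 17.2% → Lender A
Lender A wins overall and in every loan-to-value group — no reversal.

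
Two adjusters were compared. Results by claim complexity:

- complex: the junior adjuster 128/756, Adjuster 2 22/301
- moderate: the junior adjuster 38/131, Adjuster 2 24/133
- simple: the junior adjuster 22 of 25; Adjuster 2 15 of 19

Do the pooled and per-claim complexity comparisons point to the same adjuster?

Yes

Complex: the junior adjuster 128/756 = 16.9%, Adjuster 2 22/301 = 7.3% → the junior adjuster
Moderate: the junior adjuster 38/131 = 29.0%, Adjuster 2 24/133 = 18.0% → the junior adjuster
Simple: the junior adjuster 22/25 = 88.0%, Adjuster 2 15/19 = 78.9% → the junior adjuster
Overall: the junior adjuster 188/912 = 20.6%, Adjuster 2 61/453 = 13.5% → the junior adjuster
The junior adjuster wins overall and in every claim group — no reversal.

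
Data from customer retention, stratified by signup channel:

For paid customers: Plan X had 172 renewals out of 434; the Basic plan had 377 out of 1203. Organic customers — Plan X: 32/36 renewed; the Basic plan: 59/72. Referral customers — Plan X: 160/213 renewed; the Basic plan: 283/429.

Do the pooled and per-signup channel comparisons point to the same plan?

Yes

Paid: Plan X 172/434 = 39.6%, the Basic plan 377/1203 = 31.3% → Plan X
Organic: Plan X 32/36 = 88.9%, the Basic plan 59/72 = 81.9% → Plan X
Referral: Plan X 160/213 = 75.1%, the Basic plan 283/429 = 66.0% → Plan X
Overall: Plan X 364/683 = 53.3%, the Basic plan 719/1704 = 42.2% → Plan X
Plan X wins overall and in every signup group — no reversal.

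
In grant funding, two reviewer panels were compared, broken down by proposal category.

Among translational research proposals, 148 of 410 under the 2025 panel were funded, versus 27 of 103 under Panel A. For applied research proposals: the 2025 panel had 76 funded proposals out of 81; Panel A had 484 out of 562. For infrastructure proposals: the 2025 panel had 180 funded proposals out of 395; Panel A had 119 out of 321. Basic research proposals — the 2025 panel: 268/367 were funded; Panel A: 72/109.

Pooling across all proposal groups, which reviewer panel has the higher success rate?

Panel A

Translational research: the 2025 panel 148/410 = 36.1%, Panel A 27/103 = 26.2% → the 2025 panel
Applied research: the 2025 panel 76/81 = 93.8%, Panel A 484/562 = 86.1% → the 2025 panel
Infrastructure: the 2025 panel 180/395 = 45.6%, Panel A 119/321 = 37.1% → the 2025 panel
Basic research: the 2025 panel 268/367 = 73.0%, Panel A 72/109 = 66.1% → the 2025 panel
Overall: the 2025 panel 672/1253 = 53.6%, Panel A 702/1095 = 64.1% → Panel A
(The 2025 panel wins every proposal group but Panel A wins overall — the 2025 panel's proposals skew toward the low-rate translational research group.)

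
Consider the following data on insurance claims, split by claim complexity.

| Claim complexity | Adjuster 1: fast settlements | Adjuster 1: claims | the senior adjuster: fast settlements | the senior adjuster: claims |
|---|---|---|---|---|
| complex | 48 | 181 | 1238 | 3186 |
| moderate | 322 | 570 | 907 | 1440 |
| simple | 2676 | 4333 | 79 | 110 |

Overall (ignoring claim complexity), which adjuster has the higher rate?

Complex: Adjuster 1 48/181 = 26.5%, the senior adjuster 1238/3186 = 38.9% → the senior adjuster
Moderate: Adjuster 1 322/570 = 56.5%, the senior adjuster 907/1440 = 63.0% → the senior adjuster
Simple: Adjuster 1 2676/4333 = 61.8%, the senior adjuster 79/110 = 71.8% → the senior adjuster
Overall: Adjuster 1 3046/5084 = 59.9%, the senior adjuster 2224/4736 = 47.0% → Adjuster 1
(The senior adjuster wins every claim group but Adjuster 1 wins overall — the senior adjuster's claims skew toward the low-rate complex group.)

Adjuster 1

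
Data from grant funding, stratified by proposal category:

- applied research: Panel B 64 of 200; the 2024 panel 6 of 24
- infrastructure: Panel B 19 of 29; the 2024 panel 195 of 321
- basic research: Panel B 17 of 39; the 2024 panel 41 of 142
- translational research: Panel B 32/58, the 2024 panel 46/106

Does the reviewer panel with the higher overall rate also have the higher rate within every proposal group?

No

Applied research: Panel B 64/200 = 32.0%, the 2024 panel 6/24 = 25.0% → Panel B
Infrastructure: Panel B 19/29 = 65.5%, the 2024 panel 195/321 = 60.7% → Panel B
Basic research: Panel B 17/39 = 43.6%, the 2024 panel 41/142 = 28.9% → Panel B
Translational research: Panel B 32/58 = 55.2%, the 2024 panel 46/106 = 43.4% → Panel B
Overall: Panel B 132/326 = 40.5%, the 2024 panel 288/593 = 48.6% → the 2024 panel
Panel B wins each proposal group but the 2024 panel wins overall — the comparison reverses. Panel B's proposals skew toward applied research, which has a lower base rate.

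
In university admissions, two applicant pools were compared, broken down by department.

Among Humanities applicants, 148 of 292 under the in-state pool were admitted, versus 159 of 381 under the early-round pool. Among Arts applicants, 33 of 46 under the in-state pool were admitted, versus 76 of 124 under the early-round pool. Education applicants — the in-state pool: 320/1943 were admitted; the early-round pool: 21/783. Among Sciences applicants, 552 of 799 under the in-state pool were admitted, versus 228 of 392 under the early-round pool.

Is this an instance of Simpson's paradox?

No

Humanities: the in-state pool 148/292 = 50.7%, the early-round pool 159/381 = 41.7% → the in-state pool
Arts: the in-state pool 33/46 = 71.7%, the early-round pool 76/124 = 61.3% → the in-state pool
Education: the in-state pool 320/1943 = 16.5%, the early-round pool 21/783 = 2.7% → the in-state pool
Sciences: the in-state pool 552/799 = 69.1%, the early-round pool 228/392 = 58.2% → the in-state pool
Overall: the in-state pool 1053/3080 = 34.2%, the early-round pool 484/1680 = 28.8% → the in-state pool
The in-state pool wins overall and in every department group — no reversal.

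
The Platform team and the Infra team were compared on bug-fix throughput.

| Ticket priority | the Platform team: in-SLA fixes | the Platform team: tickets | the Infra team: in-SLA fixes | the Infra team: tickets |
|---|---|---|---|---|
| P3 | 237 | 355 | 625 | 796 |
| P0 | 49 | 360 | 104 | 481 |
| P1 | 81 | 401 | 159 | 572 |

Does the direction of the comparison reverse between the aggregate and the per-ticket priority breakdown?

No

P3: the Platform team 237/355 = 66.8%, the Infra team 625/796 = 78.5% → the Infra team
P0: the Platform team 49/360 = 13.6%, the Infra team 104/481 = 21.6% → the Infra team
P1: the Platform team 81/401 = 20.2%, the Infra team 159/572 = 27.8% → the Infra team
Overall: the Platform team 367/1116 = 32.9%, the Infra team 888/1849 = 48.0% → the Infra team
The Infra team wins overall and in every ticket group — no reversal.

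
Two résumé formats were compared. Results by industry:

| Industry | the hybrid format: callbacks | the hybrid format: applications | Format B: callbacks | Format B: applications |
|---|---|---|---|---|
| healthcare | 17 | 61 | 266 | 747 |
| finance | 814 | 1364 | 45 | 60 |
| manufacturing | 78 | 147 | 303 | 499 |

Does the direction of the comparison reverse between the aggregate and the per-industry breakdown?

Yes

Healthcare: the hybrid format 17/61 = 27.9%, Format B 266/747 = 35.6% → Format B
Finance: the hybrid format 814/1364 = 59.7%, Format B 45/60 = 75.0% → Format B
Manufacturing: the hybrid format 78/147 = 53.1%, Format B 303/499 = 60.7% → Format B
Overall: the hybrid format 909/1572 = 57.8%, Format B 614/1306 = 47.0% → the hybrid format
Format B wins each industry group but the hybrid format wins overall — the comparison reverses. Format B's applications skew toward healthcare, which has a lower base rate.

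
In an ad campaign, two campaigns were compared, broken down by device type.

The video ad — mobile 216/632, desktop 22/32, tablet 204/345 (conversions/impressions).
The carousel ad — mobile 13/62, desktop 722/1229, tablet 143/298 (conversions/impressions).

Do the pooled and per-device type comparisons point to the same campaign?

No

Mobile: the video ad 216/632 = 34.2%, the carousel ad 13/62 = 21.0% → the video ad
Desktop: the video ad 22/32 = 68.8%, the carousel ad 722/1229 = 58.7% → the video ad
Tablet: the video ad 204/345 = 59.1%, the carousel ad 143/298 = 48.0% → the video ad
Overall: the video ad 442/1009 = 43.8%, the carousel ad 878/1589 = 55.3% → the carousel ad
The video ad wins each device group but the carousel ad wins overall — the comparison reverses. The video ad's impressions skew toward mobile, which has a lower base rate.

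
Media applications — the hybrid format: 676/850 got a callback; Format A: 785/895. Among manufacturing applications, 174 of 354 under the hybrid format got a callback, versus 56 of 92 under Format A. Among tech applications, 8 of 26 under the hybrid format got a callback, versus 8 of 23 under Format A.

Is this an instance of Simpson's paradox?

Media: the hybrid format 676/850 = 79.5%, Format A 785/895 = 87.7% → Format A
Manufacturing: the hybrid format 174/354 = 49.2%, Format A 56/92 = 60.9% → Format A
Tech: the hybrid format 8/26 = 30.8%, Format A 8/23 = 34.8% → Format A
Overall: the hybrid format 858/1230 = 69.8%, Format A 849/1010 = 84.1% → Format A
Format A wins overall and in every industry group — no reversal.

No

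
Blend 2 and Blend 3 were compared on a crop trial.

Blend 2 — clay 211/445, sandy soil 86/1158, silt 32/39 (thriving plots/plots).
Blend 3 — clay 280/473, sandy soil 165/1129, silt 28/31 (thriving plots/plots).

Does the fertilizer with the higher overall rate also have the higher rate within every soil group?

Clay: Blend 2 211/445 = 47.4%, Blend 3 280/473 = 59.2% → Blend 3
Sandy soil: Blend 2 86/1158 = 7.4%, Blend 3 165/1129 = 14.6% → Blend 3
Silt: Blend 2 32/39 = 82.1%, Blend 3 28/31 = 90.3% → Blend 3
Overall: Blend 2 329/1642 = 20.0%, Blend 3 473/1633 = 29.0% → Blend 3
Blend 3 wins overall and in every soil group — no reversal.

Yes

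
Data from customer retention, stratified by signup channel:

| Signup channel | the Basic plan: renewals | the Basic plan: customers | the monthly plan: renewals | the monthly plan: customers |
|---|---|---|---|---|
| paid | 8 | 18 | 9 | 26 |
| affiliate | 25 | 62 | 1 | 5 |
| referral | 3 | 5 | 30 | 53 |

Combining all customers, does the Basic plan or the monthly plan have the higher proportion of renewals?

Paid: the Basic plan 8/18 = 44.4%, the monthly plan 9/26 = 34.6% → the Basic plan
Affiliate: the Basic plan 25/62 = 40.3%, the monthly plan 1/5 = 20.0% → the Basic plan
Referral: the Basic plan 3/5 = 60.0%, the monthly plan 30/53 = 56.6% → the Basic plan
Overall: the Basic plan 36/85 = 42.4%, the monthly plan 40/84 = 47.6% → the monthly plan
(The Basic plan wins every signup group but the monthly plan wins overall — the Basic plan's customers skew toward the low-rate affiliate group.)

the monthly plan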